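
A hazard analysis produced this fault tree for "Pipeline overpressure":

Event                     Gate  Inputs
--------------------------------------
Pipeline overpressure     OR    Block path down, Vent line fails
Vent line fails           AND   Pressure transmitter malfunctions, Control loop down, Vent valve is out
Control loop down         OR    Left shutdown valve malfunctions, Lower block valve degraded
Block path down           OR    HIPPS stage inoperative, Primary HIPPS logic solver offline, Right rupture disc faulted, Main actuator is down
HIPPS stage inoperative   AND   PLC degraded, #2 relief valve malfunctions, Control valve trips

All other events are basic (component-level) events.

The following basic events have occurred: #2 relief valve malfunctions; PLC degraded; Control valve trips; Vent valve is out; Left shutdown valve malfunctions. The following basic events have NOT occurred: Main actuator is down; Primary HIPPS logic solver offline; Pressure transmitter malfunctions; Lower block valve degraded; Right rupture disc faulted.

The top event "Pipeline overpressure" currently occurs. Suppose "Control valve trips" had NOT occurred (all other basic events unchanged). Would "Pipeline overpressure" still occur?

No

Counterfactual: set "Control valve trips" to not occurred.
HIPPS stage inoperative [AND]: PLC degraded=occurs, #2 relief valve malfunctions=occurs, Control valve trips=not → not all inputs occur → does not occur.
Block path down [OR]: HIPPS stage inoperative=not, Primary HIPPS logic solver offline=not, Right rupture disc faulted=not, Main actuator is down=not → no input occurs → does not occur.
Control loop down [OR]: Left shutdown valve malfunctions=occurs, Lower block valve degraded=not → at least one input occurs → occurs.
Vent line fails [AND]: Pressure transmitter malfunctions=not, Control loop down=occurs, Vent valve is out=occurs → not all inputs occur → does not occur.
Pipeline overpressure [OR]: Block path down=not, Vent line fails=not → no input occurs → does not occur.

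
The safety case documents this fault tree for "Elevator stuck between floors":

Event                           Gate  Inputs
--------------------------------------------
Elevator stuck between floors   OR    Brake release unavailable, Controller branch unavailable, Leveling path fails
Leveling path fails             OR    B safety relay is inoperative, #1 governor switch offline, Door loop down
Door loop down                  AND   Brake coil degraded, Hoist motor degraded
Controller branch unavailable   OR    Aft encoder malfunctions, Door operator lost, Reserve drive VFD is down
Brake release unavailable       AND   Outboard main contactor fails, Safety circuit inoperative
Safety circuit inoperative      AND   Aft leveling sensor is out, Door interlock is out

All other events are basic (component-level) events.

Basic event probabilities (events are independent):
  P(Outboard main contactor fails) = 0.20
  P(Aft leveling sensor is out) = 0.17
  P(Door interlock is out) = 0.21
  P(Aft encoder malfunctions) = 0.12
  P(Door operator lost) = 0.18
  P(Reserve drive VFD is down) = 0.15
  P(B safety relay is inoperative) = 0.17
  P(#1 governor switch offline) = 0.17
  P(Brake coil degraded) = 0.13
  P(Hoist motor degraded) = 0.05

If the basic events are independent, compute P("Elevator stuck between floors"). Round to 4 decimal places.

P(Safety circuit inoperative) [AND] = 0.17 × 0.21 = 0.035700
P(Brake release unavailable) [AND] = 0.20 × 0.035700 = 0.007140
P(Controller branch unavailable) [OR] = 1 − (1−0.12) × (1−0.18) × (1−0.15) = 0.386640
P(Door loop down) [AND] = 0.13 × 0.05 = 0.006500
P(Leveling path fails) [OR] = 1 − (1−0.17) × (1−0.17) × (1−0.006500) = 0.315578
P(Elevator stuck between floors) [OR] = 1 − (1−0.007140) × (1−0.386640) × (1−0.315578) = 0.583200
Rounded to 4 decimal places: P(Elevator stuck between floors) ≈ 0.5832.

0.5832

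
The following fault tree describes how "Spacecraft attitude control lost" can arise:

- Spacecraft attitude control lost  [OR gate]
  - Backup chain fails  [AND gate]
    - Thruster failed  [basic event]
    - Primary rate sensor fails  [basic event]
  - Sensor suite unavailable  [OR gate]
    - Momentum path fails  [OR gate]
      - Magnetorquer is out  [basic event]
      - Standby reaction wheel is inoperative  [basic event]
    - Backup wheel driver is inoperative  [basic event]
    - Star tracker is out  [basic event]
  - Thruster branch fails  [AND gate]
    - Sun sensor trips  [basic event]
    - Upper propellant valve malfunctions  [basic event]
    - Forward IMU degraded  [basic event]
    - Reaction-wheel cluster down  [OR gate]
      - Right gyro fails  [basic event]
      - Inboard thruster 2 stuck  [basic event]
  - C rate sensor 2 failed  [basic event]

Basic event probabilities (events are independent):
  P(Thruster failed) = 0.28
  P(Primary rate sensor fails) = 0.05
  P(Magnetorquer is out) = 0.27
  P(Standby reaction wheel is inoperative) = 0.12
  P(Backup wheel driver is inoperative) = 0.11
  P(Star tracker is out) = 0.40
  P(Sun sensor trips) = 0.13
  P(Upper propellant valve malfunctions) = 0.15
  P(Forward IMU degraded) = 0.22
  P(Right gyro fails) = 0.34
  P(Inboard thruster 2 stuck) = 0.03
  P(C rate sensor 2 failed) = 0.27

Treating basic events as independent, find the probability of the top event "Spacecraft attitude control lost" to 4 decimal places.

0.7535

P(Backup chain fails) [AND] = 0.28 × 0.05 = 0.014000
P(Momentum path fails) [OR] = 1 − (1−0.27) × (1−0.12) = 0.357600
P(Sensor suite unavailable) [OR] = 1 − (1−0.357600) × (1−0.11) × (1−0.40) = 0.656958
P(Reaction-wheel cluster down) [OR] = 1 − (1−0.34) × (1−0.03) = 0.359800
P(Thruster branch fails) [AND] = 0.13 × 0.15 × 0.22 × 0.359800 = 0.001544
P(Spacecraft attitude control lost) [OR] = 1 − (1−0.014000) × (1−0.656958) × (1−0.001544) × (1−0.27) = 0.753466
Rounded to 4 decimal places: P(Spacecraft attitude control lost) ≈ 0.7535.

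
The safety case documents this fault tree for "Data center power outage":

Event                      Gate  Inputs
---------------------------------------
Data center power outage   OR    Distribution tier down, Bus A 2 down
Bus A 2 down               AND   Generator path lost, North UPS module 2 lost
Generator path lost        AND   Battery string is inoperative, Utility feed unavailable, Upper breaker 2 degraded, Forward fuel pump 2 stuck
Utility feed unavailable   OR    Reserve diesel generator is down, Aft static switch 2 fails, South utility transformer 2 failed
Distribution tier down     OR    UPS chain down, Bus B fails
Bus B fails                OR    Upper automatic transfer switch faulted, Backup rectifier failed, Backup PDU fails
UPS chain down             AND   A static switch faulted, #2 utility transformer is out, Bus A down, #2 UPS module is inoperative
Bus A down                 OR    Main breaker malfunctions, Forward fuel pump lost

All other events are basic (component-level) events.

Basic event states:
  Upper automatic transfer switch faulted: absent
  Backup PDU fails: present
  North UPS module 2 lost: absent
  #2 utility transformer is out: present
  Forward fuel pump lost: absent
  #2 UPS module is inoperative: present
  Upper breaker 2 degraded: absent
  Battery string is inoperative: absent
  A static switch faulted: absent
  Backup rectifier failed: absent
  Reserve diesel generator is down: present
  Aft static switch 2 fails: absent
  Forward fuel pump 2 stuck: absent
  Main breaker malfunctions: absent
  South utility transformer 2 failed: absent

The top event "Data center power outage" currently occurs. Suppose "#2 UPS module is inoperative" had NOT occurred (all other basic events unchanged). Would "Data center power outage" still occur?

Yes

Counterfactual: set "#2 UPS module is inoperative" to not occurred.
Bus A down [OR]: Main breaker malfunctions=not, Forward fuel pump lost=not → no input occurs → does not occur.
UPS chain down [AND]: A static switch faulted=not, #2 utility transformer is out=occurs, Bus A down=not, #2 UPS module is inoperative=not → not all inputs occur → does not occur.
Bus B fails [OR]: Upper automatic transfer switch faulted=not, Backup rectifier failed=not, Backup PDU fails=occurs → at least one input occurs → occurs.
Distribution tier down [OR]: UPS chain down=not, Bus B fails=occurs → at least one input occurs → occurs.
Utility feed unavailable [OR]: Reserve diesel generator is down=occurs, Aft static switch 2 fails=not, South utility transformer 2 failed=not → at least one input occurs → occurs.
Generator path lost [AND]: Battery string is inoperative=not, Utility feed unavailable=occurs, Upper breaker 2 degraded=not, Forward fuel pump 2 stuck=not → not all inputs occur → does not occur.
Bus A 2 down [AND]: Generator path lost=not, North UPS module 2 lost=not → not all inputs occur → does not occur.
Data center power outage [OR]: Distribution tier down=occurs, Bus A 2 down=not → at least one input occurs → occurs.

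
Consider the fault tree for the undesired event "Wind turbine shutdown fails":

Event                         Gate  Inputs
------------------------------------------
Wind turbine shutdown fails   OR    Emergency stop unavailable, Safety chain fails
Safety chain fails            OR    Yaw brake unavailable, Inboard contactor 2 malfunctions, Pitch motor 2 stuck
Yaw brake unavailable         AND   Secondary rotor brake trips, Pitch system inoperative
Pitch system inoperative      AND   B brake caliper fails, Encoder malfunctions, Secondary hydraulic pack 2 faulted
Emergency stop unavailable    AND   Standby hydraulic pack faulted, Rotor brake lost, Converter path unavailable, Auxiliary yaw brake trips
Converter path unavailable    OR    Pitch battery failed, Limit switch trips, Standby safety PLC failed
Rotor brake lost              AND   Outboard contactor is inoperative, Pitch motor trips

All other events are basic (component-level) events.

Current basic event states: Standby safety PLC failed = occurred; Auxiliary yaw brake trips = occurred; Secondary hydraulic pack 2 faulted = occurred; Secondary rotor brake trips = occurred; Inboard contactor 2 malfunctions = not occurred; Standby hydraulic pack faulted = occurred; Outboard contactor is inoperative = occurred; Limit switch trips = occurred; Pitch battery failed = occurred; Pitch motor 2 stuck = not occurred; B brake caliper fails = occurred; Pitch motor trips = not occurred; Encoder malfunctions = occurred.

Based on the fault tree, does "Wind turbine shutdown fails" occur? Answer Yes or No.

Rotor brake lost [AND]: Outboard contactor is inoperative=occurs, Pitch motor trips=not → not all inputs occur → does not occur.
Converter path unavailable [OR]: Pitch battery failed=occurs, Limit switch trips=occurs, Standby safety PLC failed=occurs → at least one input occurs → occurs.
Emergency stop unavailable [AND]: Standby hydraulic pack faulted=occurs, Rotor brake lost=not, Converter path unavailable=occurs, Auxiliary yaw brake trips=occurs → not all inputs occur → does not occur.
Pitch system inoperative [AND]: B brake caliper fails=occurs, Encoder malfunctions=occurs, Secondary hydraulic pack 2 faulted=occurs → all inputs occur → occurs.
Yaw brake unavailable [AND]: Secondary rotor brake trips=occurs, Pitch system inoperative=occurs → all inputs occur → occurs.
Safety chain fails [OR]: Yaw brake unavailable=occurs, Inboard contactor 2 malfunctions=not, Pitch motor 2 stuck=not → at least one input occurs → occurs.
Wind turbine shutdown fails [OR]: Emergency stop unavailable=not, Safety chain fails=occurs → at least one input occurs → occurs.

Yes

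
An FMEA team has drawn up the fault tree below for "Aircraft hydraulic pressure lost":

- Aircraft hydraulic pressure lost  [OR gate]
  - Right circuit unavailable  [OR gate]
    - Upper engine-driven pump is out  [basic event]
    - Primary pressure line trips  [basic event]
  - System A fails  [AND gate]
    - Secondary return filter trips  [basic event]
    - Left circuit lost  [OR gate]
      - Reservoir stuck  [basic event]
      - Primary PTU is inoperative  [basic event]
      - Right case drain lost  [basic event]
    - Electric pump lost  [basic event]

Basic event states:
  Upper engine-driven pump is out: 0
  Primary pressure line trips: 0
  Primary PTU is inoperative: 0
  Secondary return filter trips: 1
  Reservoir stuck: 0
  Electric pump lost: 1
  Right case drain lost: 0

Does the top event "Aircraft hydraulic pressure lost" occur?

Right circuit unavailable [OR]: Upper engine-driven pump is out=not, Primary pressure line trips=not → no input occurs → does not occur.
Left circuit lost [OR]: Reservoir stuck=not, Primary PTU is inoperative=not, Right case drain lost=not → no input occurs → does not occur.
System A fails [AND]: Secondary return filter trips=occurs, Left circuit lost=not, Electric pump lost=occurs → not all inputs occur → does not occur.
Aircraft hydraulic pressure lost [OR]: Right circuit unavailable=not, System A fails=not → no input occurs → does not occur.

No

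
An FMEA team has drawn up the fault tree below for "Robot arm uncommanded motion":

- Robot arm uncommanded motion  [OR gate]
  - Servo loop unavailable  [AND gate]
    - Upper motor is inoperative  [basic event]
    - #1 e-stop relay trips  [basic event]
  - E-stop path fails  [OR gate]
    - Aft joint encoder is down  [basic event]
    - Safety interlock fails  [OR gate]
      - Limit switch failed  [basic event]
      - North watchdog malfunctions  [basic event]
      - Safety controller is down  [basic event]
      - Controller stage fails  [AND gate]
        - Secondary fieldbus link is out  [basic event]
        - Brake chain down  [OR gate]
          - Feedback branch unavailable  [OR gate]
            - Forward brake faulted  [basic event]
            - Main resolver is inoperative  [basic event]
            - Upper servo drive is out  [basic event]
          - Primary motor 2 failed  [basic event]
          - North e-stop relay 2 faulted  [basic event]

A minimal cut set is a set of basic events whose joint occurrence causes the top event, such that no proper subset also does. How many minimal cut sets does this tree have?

10

Servo loop unavailable [AND]: one cut set from each child combined → 1 × 1 = 1 cut set(s).
Feedback branch unavailable [OR]: union of children's cut sets → 3 cut set(s).
Brake chain down [OR]: union of children's cut sets → 5 cut set(s).
Controller stage fails [AND]: one cut set from each child combined → 1 × 5 = 5 cut set(s).
Safety interlock fails [OR]: union of children's cut sets → 8 cut set(s).
E-stop path fails [OR]: union of children's cut sets → 9 cut set(s).
Robot arm uncommanded motion [OR]: union of children's cut sets → 10 cut set(s).
Minimal cut sets: {#1 e-stop relay trips, Upper motor is inoperative}; {Aft joint encoder is down}; {Limit switch failed}; {North watchdog malfunctions}; {Safety controller is down}; {Forward brake faulted, Secondary fieldbus link is out}; {Main resolver is inoperative, Secondary fieldbus link is out}; {Secondary fieldbus link is out, Upper servo drive is out}; {Primary motor 2 failed, Secondary fieldbus link is out}; {North e-stop relay 2 faulted, Secondary fieldbus link is out}.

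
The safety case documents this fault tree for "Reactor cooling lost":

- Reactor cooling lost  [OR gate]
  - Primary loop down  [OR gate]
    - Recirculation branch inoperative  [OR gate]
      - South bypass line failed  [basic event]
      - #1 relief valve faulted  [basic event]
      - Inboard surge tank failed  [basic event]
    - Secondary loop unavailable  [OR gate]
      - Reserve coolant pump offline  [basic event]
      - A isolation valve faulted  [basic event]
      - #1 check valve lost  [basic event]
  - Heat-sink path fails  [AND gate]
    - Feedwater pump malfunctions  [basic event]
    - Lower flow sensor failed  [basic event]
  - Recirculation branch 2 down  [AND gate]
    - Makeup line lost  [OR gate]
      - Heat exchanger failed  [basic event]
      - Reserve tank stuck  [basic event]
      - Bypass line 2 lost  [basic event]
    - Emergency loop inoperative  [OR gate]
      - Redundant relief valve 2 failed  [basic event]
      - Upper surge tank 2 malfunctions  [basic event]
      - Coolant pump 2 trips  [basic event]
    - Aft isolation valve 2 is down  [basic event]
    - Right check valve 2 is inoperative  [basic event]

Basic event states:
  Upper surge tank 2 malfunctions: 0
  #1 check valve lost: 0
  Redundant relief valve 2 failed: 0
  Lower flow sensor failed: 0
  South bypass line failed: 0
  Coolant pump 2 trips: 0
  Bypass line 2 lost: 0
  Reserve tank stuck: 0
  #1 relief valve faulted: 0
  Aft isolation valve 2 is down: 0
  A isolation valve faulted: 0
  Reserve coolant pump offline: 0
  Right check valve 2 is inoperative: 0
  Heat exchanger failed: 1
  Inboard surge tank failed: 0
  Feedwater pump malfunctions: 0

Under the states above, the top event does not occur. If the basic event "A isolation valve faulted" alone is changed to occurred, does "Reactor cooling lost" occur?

Yes

Counterfactual: set "A isolation valve faulted" to occurred.
Recirculation branch inoperative [OR]: South bypass line failed=not, #1 relief valve faulted=not, Inboard surge tank failed=not → no input occurs → does not occur.
Secondary loop unavailable [OR]: Reserve coolant pump offline=not, A isolation valve faulted=occurs, #1 check valve lost=not → at least one input occurs → occurs.
Primary loop down [OR]: Recirculation branch inoperative=not, Secondary loop unavailable=occurs → at least one input occurs → occurs.
Heat-sink path fails [AND]: Feedwater pump malfunctions=not, Lower flow sensor failed=not → not all inputs occur → does not occur.
Makeup line lost [OR]: Heat exchanger failed=occurs, Reserve tank stuck=not, Bypass line 2 lost=not → at least one input occurs → occurs.
Emergency loop inoperative [OR]: Redundant relief valve 2 failed=not, Upper surge tank 2 malfunctions=not, Coolant pump 2 trips=not → no input occurs → does not occur.
Recirculation branch 2 down [AND]: Makeup line lost=occurs, Emergency loop inoperative=not, Aft isolation valve 2 is down=not, Right check valve 2 is inoperative=not → not all inputs occur → does not occur.
Reactor cooling lost [OR]: Primary loop down=occurs, Heat-sink path fails=not, Recirculation branch 2 down=not → at least one input occurs → occurs.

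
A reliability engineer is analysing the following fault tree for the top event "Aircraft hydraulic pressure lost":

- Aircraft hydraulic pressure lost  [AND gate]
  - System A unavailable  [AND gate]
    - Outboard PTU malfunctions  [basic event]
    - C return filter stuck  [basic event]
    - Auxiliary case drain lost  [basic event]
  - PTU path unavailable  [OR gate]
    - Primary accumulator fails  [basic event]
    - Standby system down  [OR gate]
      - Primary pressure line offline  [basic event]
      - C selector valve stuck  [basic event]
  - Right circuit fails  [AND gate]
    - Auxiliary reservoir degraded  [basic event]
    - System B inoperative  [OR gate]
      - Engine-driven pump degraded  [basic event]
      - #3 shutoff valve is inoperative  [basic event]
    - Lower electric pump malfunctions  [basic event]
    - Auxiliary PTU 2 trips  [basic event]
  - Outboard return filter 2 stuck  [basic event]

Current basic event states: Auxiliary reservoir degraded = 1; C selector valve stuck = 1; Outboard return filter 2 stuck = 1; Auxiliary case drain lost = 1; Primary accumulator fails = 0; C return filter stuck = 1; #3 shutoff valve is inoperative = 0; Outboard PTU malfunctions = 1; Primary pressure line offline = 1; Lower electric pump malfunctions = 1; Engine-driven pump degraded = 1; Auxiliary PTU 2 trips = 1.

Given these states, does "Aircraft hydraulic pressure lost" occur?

Yes

System A unavailable [AND]: Outboard PTU malfunctions=occurs, C return filter stuck=occurs, Auxiliary case drain lost=occurs → all inputs occur → occurs.
Standby system down [OR]: Primary pressure line offline=occurs, C selector valve stuck=occurs → at least one input occurs → occurs.
PTU path unavailable [OR]: Primary accumulator fails=not, Standby system down=occurs → at least one input occurs → occurs.
System B inoperative [OR]: Engine-driven pump degraded=occurs, #3 shutoff valve is inoperative=not → at least one input occurs → occurs.
Right circuit fails [AND]: Auxiliary reservoir degraded=occurs, System B inoperative=occurs, Lower electric pump malfunctions=occurs, Auxiliary PTU 2 trips=occurs → all inputs occur → occurs.
Aircraft hydraulic pressure lost [AND]: System A unavailable=occurs, PTU path unavailable=occurs, Right circuit fails=occurs, Outboard return filter 2 stuck=occurs → all inputs occur → occurs.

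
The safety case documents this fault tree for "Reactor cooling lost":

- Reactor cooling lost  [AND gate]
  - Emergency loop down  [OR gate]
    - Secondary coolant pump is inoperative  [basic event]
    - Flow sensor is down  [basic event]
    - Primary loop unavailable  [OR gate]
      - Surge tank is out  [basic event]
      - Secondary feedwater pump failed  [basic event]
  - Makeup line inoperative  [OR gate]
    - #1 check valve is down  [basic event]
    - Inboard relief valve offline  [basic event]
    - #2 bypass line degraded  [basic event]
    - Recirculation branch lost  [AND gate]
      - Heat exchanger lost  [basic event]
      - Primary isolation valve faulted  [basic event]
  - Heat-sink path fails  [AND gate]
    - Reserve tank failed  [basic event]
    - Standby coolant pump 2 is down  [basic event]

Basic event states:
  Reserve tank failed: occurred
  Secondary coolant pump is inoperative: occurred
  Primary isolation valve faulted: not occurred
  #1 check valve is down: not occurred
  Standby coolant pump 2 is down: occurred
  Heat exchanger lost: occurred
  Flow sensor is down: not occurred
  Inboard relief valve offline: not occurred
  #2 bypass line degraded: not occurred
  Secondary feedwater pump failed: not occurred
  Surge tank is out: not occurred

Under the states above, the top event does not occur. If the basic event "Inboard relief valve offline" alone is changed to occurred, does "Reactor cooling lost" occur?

Counterfactual: set "Inboard relief valve offline" to occurred.
Primary loop unavailable [OR]: Surge tank is out=not, Secondary feedwater pump failed=not → no input occurs → does not occur.
Emergency loop down [OR]: Secondary coolant pump is inoperative=occurs, Flow sensor is down=not, Primary loop unavailable=not → at least one input occurs → occurs.
Recirculation branch lost [AND]: Heat exchanger lost=occurs, Primary isolation valve faulted=not → not all inputs occur → does not occur.
Makeup line inoperative [OR]: #1 check valve is down=not, Inboard relief valve offline=occurs, #2 bypass line degraded=not, Recirculation branch lost=not → at least one input occurs → occurs.
Heat-sink path fails [AND]: Reserve tank failed=occurs, Standby coolant pump 2 is down=occurs → all inputs occur → occurs.
Reactor cooling lost [AND]: Emergency loop down=occurs, Makeup line inoperative=occurs, Heat-sink path fails=occurs → all inputs occur → occurs.

Yes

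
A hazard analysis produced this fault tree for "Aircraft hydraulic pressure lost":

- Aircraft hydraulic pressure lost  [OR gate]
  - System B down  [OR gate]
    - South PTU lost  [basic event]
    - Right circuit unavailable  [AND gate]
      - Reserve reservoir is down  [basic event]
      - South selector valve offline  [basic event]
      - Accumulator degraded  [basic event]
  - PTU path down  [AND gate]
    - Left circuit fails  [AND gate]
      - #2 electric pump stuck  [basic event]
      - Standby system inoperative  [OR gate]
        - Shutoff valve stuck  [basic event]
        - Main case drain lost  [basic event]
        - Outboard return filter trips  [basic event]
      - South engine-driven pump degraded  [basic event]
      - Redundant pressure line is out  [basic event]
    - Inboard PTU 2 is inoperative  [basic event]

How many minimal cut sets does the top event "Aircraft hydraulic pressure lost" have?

Right circuit unavailable [AND]: one cut set from each child combined → 1 × 1 × 1 = 1 cut set(s).
System B down [OR]: union of children's cut sets → 2 cut set(s).
Standby system inoperative [OR]: union of children's cut sets → 3 cut set(s).
Left circuit fails [AND]: one cut set from each child combined → 1 × 3 × 1 × 1 = 3 cut set(s).
PTU path down [AND]: one cut set from each child combined → 3 × 1 = 3 cut set(s).
Aircraft hydraulic pressure lost [OR]: union of children's cut sets → 5 cut set(s).
Minimal cut sets: {South PTU lost}; {Accumulator degraded, Reserve reservoir is down, South selector valve offline}; {#2 electric pump stuck, Inboard PTU 2 is inoperative, Redundant pressure line is out, Shutoff valve stuck, South engine-driven pump degraded}; {#2 electric pump stuck, Inboard PTU 2 is inoperative, Main case drain lost, Redundant pressure line is out, South engine-driven pump degraded}; {#2 electric pump stuck, Inboard PTU 2 is inoperative, Outboard return filter trips, Redundant pressure line is out, South engine-driven pump degraded}.

5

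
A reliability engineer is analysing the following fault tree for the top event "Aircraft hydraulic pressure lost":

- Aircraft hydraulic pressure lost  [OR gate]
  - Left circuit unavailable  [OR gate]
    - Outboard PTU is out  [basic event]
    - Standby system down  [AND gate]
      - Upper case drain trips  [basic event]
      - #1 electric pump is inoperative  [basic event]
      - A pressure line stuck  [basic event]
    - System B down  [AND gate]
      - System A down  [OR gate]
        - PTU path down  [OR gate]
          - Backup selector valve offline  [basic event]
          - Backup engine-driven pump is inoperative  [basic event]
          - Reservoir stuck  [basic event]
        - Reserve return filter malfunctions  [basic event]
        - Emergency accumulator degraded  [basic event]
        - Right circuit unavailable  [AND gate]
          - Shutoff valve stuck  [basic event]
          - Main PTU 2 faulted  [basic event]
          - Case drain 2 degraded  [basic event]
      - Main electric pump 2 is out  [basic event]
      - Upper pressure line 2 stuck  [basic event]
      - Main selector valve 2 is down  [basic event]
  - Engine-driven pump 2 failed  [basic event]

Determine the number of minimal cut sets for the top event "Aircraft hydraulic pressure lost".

9

Standby system down [AND]: one cut set from each child combined → 1 × 1 × 1 = 1 cut set(s).
PTU path down [OR]: union of children's cut sets → 3 cut set(s).
Right circuit unavailable [AND]: one cut set from each child combined → 1 × 1 × 1 = 1 cut set(s).
System A down [OR]: union of children's cut sets → 6 cut set(s).
System B down [AND]: one cut set from each child combined → 6 × 1 × 1 × 1 = 6 cut set(s).
Left circuit unavailable [OR]: union of children's cut sets → 8 cut set(s).
Aircraft hydraulic pressure lost [OR]: union of children's cut sets → 9 cut set(s).
Minimal cut sets: {Outboard PTU is out}; {#1 electric pump is inoperative, A pressure line stuck, Upper case drain trips}; {Backup selector valve offline, Main electric pump 2 is out, Main selector valve 2 is down, Upper pressure line 2 stuck}; {Backup engine-driven pump is inoperative, Main electric pump 2 is out, Main selector valve 2 is down, Upper pressure line 2 stuck}; {Main electric pump 2 is out, Main selector valve 2 is down, Reservoir stuck, Upper pressure line 2 stuck}; {Main electric pump 2 is out, Main selector valve 2 is down, Reserve return filter malfunctions, Upper pressure line 2 stuck}; {Emergency accumulator degraded, Main electric pump 2 is out, Main selector valve 2 is down, Upper pressure line 2 stuck}; {Case drain 2 degraded, Main PTU 2 faulted, Main electric pump 2 is out, Main selector valve 2 is down, Shutoff valve stuck, Upper pressure line 2 stuck}; {Engine-driven pump 2 failed}.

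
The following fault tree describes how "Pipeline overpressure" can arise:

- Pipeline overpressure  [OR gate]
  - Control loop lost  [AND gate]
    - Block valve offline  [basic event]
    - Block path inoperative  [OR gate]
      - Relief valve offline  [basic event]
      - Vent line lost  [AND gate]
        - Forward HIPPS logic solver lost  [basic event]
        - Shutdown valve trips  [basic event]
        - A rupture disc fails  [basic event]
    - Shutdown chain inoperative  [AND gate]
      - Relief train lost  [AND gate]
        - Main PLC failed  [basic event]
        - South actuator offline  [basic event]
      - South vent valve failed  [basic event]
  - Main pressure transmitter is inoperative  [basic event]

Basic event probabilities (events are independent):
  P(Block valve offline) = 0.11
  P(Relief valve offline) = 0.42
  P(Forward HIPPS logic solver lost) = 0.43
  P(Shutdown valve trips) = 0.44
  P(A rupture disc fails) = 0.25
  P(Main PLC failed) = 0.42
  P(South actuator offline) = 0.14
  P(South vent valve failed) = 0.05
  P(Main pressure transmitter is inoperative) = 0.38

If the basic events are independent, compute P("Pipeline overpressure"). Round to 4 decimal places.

0.3801

P(Vent line lost) [AND] = 0.43 × 0.44 × 0.25 = 0.047300
P(Block path inoperative) [OR] = 1 − (1−0.42) × (1−0.047300) = 0.447434
P(Relief train lost) [AND] = 0.42 × 0.14 = 0.058800
P(Shutdown chain inoperative) [AND] = 0.058800 × 0.05 = 0.002940
P(Control loop lost) [AND] = 0.11 × 0.447434 × 0.002940 = 0.000145
P(Pipeline overpressure) [OR] = 1 − (1−0.000145) × (1−0.38) = 0.380090
Rounded to 4 decimal places: P(Pipeline overpressure) ≈ 0.3801.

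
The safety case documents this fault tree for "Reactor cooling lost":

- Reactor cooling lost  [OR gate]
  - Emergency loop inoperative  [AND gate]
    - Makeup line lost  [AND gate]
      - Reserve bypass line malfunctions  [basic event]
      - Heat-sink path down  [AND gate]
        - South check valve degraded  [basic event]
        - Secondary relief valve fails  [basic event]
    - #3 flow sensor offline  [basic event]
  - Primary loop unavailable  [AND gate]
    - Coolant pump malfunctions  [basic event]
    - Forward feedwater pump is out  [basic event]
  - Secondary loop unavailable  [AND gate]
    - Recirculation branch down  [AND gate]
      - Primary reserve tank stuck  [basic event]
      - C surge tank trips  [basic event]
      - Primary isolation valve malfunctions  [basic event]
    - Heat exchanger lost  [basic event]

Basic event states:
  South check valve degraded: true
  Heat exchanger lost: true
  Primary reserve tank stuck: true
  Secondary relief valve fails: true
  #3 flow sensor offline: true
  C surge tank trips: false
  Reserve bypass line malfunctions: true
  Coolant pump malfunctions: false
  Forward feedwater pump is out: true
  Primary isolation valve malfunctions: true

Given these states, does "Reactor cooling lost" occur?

Yes

Heat-sink path down [AND]: South check valve degraded=occurs, Secondary relief valve fails=occurs → all inputs occur → occurs.
Makeup line lost [AND]: Reserve bypass line malfunctions=occurs, Heat-sink path down=occurs → all inputs occur → occurs.
Emergency loop inoperative [AND]: Makeup line lost=occurs, #3 flow sensor offline=occurs → all inputs occur → occurs.
Primary loop unavailable [AND]: Coolant pump malfunctions=not, Forward feedwater pump is out=occurs → not all inputs occur → does not occur.
Recirculation branch down [AND]: Primary reserve tank stuck=occurs, C surge tank trips=not, Primary isolation valve malfunctions=occurs → not all inputs occur → does not occur.
Secondary loop unavailable [AND]: Recirculation branch down=not, Heat exchanger lost=occurs → not all inputs occur → does not occur.
Reactor cooling lost [OR]: Emergency loop inoperative=occurs, Primary loop unavailable=not, Secondary loop unavailable=not → at least one input occurs → occurs.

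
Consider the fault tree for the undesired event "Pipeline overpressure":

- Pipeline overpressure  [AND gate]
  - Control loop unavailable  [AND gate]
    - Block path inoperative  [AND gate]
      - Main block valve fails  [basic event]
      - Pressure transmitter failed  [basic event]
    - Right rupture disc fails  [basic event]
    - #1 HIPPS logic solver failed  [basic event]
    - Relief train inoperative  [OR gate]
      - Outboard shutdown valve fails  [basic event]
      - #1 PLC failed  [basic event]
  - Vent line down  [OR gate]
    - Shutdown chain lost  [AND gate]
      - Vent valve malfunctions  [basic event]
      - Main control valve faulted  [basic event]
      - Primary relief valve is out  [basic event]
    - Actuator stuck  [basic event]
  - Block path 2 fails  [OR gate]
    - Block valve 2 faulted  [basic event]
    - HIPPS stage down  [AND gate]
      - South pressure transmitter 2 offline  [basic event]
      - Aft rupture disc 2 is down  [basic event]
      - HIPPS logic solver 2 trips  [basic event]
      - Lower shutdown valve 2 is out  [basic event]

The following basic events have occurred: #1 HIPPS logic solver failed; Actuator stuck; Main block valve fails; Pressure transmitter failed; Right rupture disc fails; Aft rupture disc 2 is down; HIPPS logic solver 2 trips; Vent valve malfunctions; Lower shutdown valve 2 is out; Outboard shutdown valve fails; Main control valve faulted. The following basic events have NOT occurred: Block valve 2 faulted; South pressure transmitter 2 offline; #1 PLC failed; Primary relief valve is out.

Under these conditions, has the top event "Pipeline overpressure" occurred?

No

Block path inoperative [AND]: Main block valve fails=occurs, Pressure transmitter failed=occurs → all inputs occur → occurs.
Relief train inoperative [OR]: Outboard shutdown valve fails=occurs, #1 PLC failed=not → at least one input occurs → occurs.
Control loop unavailable [AND]: Block path inoperative=occurs, Right rupture disc fails=occurs, #1 HIPPS logic solver failed=occurs, Relief train inoperative=occurs → all inputs occur → occurs.
Shutdown chain lost [AND]: Vent valve malfunctions=occurs, Main control valve faulted=occurs, Primary relief valve is out=not → not all inputs occur → does not occur.
Vent line down [OR]: Shutdown chain lost=not, Actuator stuck=occurs → at least one input occurs → occurs.
HIPPS stage down [AND]: South pressure transmitter 2 offline=not, Aft rupture disc 2 is down=occurs, HIPPS logic solver 2 trips=occurs, Lower shutdown valve 2 is out=occurs → not all inputs occur → does not occur.
Block path 2 fails [OR]: Block valve 2 faulted=not, HIPPS stage down=not → no input occurs → does not occur.
Pipeline overpressure [AND]: Control loop unavailable=occurs, Vent line down=occurs, Block path 2 fails=not → not all inputs occur → does not occur.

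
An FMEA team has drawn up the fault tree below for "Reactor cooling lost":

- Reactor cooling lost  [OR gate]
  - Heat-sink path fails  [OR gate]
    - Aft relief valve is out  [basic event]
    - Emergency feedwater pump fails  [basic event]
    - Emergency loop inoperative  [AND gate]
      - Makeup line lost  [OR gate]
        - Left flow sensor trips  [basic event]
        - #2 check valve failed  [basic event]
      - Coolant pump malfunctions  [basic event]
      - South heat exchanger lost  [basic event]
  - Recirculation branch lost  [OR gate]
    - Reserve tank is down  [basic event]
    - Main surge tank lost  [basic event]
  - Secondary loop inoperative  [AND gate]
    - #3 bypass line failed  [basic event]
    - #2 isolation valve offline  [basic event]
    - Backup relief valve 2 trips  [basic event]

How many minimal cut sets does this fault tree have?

7

Makeup line lost [OR]: union of children's cut sets → 2 cut set(s).
Emergency loop inoperative [AND]: one cut set from each child combined → 2 × 1 × 1 = 2 cut set(s).
Heat-sink path fails [OR]: union of children's cut sets → 4 cut set(s).
Recirculation branch lost [OR]: union of children's cut sets → 2 cut set(s).
Secondary loop inoperative [AND]: one cut set from each child combined → 1 × 1 × 1 = 1 cut set(s).
Reactor cooling lost [OR]: union of children's cut sets → 7 cut set(s).
Minimal cut sets: {Aft relief valve is out}; {Emergency feedwater pump fails}; {Coolant pump malfunctions, Left flow sensor trips, South heat exchanger lost}; {#2 check valve failed, Coolant pump malfunctions, South heat exchanger lost}; {Reserve tank is down}; {Main surge tank lost}; {#2 isolation valve offline, #3 bypass line failed, Backup relief valve 2 trips}.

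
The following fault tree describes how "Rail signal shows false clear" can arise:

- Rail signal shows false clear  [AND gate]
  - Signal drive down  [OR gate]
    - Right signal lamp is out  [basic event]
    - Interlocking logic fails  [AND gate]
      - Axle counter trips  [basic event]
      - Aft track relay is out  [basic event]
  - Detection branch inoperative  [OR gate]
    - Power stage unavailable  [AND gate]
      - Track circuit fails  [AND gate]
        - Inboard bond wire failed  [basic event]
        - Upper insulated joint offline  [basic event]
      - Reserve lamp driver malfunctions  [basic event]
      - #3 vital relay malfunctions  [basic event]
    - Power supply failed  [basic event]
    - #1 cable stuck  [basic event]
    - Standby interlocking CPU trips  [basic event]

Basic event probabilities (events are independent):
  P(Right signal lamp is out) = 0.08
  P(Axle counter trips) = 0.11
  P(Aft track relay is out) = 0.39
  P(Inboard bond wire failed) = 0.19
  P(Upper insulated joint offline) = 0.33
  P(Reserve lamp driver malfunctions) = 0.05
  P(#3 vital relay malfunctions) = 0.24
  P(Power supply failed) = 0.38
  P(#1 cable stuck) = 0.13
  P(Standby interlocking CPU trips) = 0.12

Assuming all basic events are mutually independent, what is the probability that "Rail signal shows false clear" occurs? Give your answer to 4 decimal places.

P(Interlocking logic fails) [AND] = 0.11 × 0.39 = 0.042900
P(Signal drive down) [OR] = 1 − (1−0.08) × (1−0.042900) = 0.119468
P(Track circuit fails) [AND] = 0.19 × 0.33 = 0.062700
P(Power stage unavailable) [AND] = 0.062700 × 0.05 × 0.24 = 0.000752
P(Detection branch inoperative) [OR] = 1 − (1−0.000752) × (1−0.38) × (1−0.13) × (1−0.12) = 0.525685
P(Rail signal shows false clear) [AND] = 0.119468 × 0.525685 = 0.062803
Rounded to 4 decimal places: P(Rail signal shows false clear) ≈ 0.0628.

0.0628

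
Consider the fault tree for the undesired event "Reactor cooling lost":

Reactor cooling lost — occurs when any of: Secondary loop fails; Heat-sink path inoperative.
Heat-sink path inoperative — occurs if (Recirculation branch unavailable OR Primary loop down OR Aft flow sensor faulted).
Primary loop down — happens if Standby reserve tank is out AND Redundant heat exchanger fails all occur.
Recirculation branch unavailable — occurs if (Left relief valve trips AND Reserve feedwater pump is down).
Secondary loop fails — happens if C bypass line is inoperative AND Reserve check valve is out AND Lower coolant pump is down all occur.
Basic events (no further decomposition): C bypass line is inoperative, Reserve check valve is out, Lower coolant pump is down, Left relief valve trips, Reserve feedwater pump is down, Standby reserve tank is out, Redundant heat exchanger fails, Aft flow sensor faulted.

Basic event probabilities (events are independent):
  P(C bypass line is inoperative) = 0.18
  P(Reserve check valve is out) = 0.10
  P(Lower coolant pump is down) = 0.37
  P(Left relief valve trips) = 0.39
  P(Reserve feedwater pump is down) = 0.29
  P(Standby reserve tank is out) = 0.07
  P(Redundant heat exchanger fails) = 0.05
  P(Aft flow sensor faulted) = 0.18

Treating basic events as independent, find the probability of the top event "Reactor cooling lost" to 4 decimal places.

0.2801

P(Secondary loop fails) [AND] = 0.18 × 0.10 × 0.37 = 0.006660
P(Recirculation branch unavailable) [AND] = 0.39 × 0.29 = 0.113100
P(Primary loop down) [AND] = 0.07 × 0.05 = 0.003500
P(Heat-sink path inoperative) [OR] = 1 − (1−0.113100) × (1−0.003500) × (1−0.18) = 0.275287
P(Reactor cooling lost) [OR] = 1 − (1−0.006660) × (1−0.275287) = 0.280114
Rounded to 4 decimal places: P(Reactor cooling lost) ≈ 0.2801.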